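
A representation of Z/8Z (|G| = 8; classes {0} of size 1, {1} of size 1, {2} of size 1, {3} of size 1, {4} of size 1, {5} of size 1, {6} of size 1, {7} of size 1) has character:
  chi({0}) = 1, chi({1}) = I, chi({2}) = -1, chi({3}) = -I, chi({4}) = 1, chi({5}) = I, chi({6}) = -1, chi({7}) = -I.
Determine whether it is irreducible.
Irreducible: <chi, chi> = 1.

<chi, chi> = (1/|G|) sum_C |C| * |chi(C)|^2 = (1/8)[1*|1|^2 + 1*|I|^2 + 1*|-1|^2 + 1*|-I|^2 + 1*|1|^2 + 1*|I|^2 + 1*|-1|^2 + 1*|-I|^2]
  = (1/8)[(1) + (1) + (1) + (1) + (1) + (1) + (1) + (1)] = 8/8 = 1.
(Exp terms are combined using exp(i*s)*conj(exp(i*t)) = exp(i*(s-t)), and sums of them are collapsed using the identity that for every m > 1 the m distinct m-th roots of unity sum to 0, e.g. 1 + exp(2*I*pi/3) + exp(-2*I*pi/3) = 0.)
A character is irreducible iff <chi, chi> = 1, so this representation is irreducible.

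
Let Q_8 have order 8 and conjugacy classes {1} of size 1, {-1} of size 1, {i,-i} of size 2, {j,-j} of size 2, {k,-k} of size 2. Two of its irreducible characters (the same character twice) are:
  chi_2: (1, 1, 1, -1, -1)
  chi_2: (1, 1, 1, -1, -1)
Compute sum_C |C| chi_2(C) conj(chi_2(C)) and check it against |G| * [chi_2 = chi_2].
Sum = 8 = |G| = 8; so <chi_2, chi_2> = 1 (norm-1 confirms irreducibility).

Explanation: Compute term by term over conjugacy classes (|C| * chi_2(C) * conj(chi_2(C))):
  1*(1)*conj(1) + 1*(1)*conj(1) + 2*(1)*conj(1) + 2*(-1)*conj(-1) + 2*(-1)*conj(-1)
  = (1) + (1) + (2) + (2) + (2)
  = 8.
Dividing by |G| = 8 gives 8/8 = 1, matching the row-orthogonality relation <chi_2, chi_2> = [chi_2 = chi_2].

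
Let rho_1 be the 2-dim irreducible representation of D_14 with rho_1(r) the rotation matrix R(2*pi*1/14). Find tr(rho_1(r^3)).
chi_{rho_1}(r^3) = 2*cos(2*pi*1*3/14) = 2*cos(3*pi/7)

Explanation: rho_1(r^3) is rotation by angle 2*pi*1*3/14, whose trace is 2*cos(2*pi*1*3/14) = 2*cos(3*pi/7).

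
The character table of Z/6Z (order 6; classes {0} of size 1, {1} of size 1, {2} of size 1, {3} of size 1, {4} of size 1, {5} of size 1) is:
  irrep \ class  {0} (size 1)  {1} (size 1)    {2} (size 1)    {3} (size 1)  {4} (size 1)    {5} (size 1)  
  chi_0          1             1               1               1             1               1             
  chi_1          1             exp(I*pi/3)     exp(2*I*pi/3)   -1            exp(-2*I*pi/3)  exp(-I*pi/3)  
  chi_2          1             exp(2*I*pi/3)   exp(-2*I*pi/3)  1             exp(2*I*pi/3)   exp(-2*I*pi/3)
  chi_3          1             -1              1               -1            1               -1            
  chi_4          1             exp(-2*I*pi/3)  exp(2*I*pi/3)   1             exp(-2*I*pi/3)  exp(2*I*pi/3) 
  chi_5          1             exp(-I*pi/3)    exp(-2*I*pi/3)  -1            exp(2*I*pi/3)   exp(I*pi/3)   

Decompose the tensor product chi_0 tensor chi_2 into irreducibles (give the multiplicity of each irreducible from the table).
chi_0 tensor chi_2 = chi_2 (all other irreducibles have multiplicity 0).

Derivation: The character of a tensor product is the pointwise product (chi_0 * chi_2)(C) = chi_0(C) * chi_2(C):
  {0}: (1)*(1), {1}: (1)*(exp(2*I*pi/3)), {2}: (1)*(exp(-2*I*pi/3)), {3}: (1)*(1), {4}: (1)*(exp(2*I*pi/3)), {5}: (1)*(exp(-2*I*pi/3))
so (chi_0 * chi_2) takes values
  {0} -> 1, {1} -> exp(2*I*pi/3), {2} -> exp(-2*I*pi/3), {3} -> 1, {4} -> exp(2*I*pi/3), {5} -> exp(-2*I*pi/3).
Now take the inner product of this character with each irreducible chi from the table, <chi_0*chi_2, chi> = (1/6) sum_C |C| (chi_0*chi_2)(C) conj(chi(C)):
  <chi_0*chi_2, chi_0> = (1/6)[1*(1)*conj(1) + 1*(exp(2*I*pi/3))*conj(1) + 1*(exp(-2*I*pi/3))*conj(1) + 1*(1)*conj(1) + 1*(exp(2*I*pi/3))*conj(1) + 1*(exp(-2*I*pi/3))*conj(1)]
      = (1/6)[(1) + (exp(2*I*pi/3)) + (exp(-2*I*pi/3)) + (1) + (exp(2*I*pi/3)) + (exp(-2*I*pi/3))] = 0/6 = 0
  <chi_0*chi_2, chi_1> = (1/6)[1*(1)*conj(1) + 1*(exp(2*I*pi/3))*conj(exp(I*pi/3)) + 1*(exp(-2*I*pi/3))*conj(exp(2*I*pi/3)) + 1*(1)*conj(-1) + 1*(exp(2*I*pi/3))*conj(exp(-2*I*pi/3)) + 1*(exp(-2*I*pi/3))*conj(exp(-I*pi/3))]
      = (1/6)[(1) + (exp(I*pi/3)) + (exp(2*I*pi/3)) + (-1) + (exp(-2*I*pi/3)) + (exp(-I*pi/3))] = 0/6 = 0
  <chi_0*chi_2, chi_2> = (1/6)[1*(1)*conj(1) + 1*(exp(2*I*pi/3))*conj(exp(2*I*pi/3)) + 1*(exp(-2*I*pi/3))*conj(exp(-2*I*pi/3)) + 1*(1)*conj(1) + 1*(exp(2*I*pi/3))*conj(exp(2*I*pi/3)) + 1*(exp(-2*I*pi/3))*conj(exp(-2*I*pi/3))]
      = (1/6)[(1) + (1) + (1) + (1) + (1) + (1)] = 6/6 = 1
  <chi_0*chi_2, chi_3> = (1/6)[1*(1)*conj(1) + 1*(exp(2*I*pi/3))*conj(-1) + 1*(exp(-2*I*pi/3))*conj(1) + 1*(1)*conj(-1) + 1*(exp(2*I*pi/3))*conj(1) + 1*(exp(-2*I*pi/3))*conj(-1)]
      = (1/6)[(1) + (-exp(2*I*pi/3)) + (exp(-2*I*pi/3)) + (-1) + (exp(2*I*pi/3)) + (-exp(-2*I*pi/3))] = 0/6 = 0
  <chi_0*chi_2, chi_4> = (1/6)[1*(1)*conj(1) + 1*(exp(2*I*pi/3))*conj(exp(-2*I*pi/3)) + 1*(exp(-2*I*pi/3))*conj(exp(2*I*pi/3)) + 1*(1)*conj(1) + 1*(exp(2*I*pi/3))*conj(exp(-2*I*pi/3)) + 1*(exp(-2*I*pi/3))*conj(exp(2*I*pi/3))]
      = (1/6)[(1) + (exp(-2*I*pi/3)) + (exp(2*I*pi/3)) + (1) + (exp(-2*I*pi/3)) + (exp(2*I*pi/3))] = 0/6 = 0
  <chi_0*chi_2, chi_5> = (1/6)[1*(1)*conj(1) + 1*(exp(2*I*pi/3))*conj(exp(-I*pi/3)) + 1*(exp(-2*I*pi/3))*conj(exp(-2*I*pi/3)) + 1*(1)*conj(-1) + 1*(exp(2*I*pi/3))*conj(exp(2*I*pi/3)) + 1*(exp(-2*I*pi/3))*conj(exp(I*pi/3))]
      = (1/6)[(1) + (-1) + (1) + (-1) + (1) + (-1)] = 0/6 = 0
(Exp terms are combined using exp(i*s)*conj(exp(i*t)) = exp(i*(s-t)), and sums of them are collapsed using the identity that for every m > 1 the m distinct m-th roots of unity sum to 0, e.g. 1 + exp(2*I*pi/3) + exp(-2*I*pi/3) = 0.)
Hence the multiplicities are chi_2: 1. Dimension check: dim(chi_0)*dim(chi_2) = 1*1 = 1 and sum (mult * dim) = 1*1 = 1.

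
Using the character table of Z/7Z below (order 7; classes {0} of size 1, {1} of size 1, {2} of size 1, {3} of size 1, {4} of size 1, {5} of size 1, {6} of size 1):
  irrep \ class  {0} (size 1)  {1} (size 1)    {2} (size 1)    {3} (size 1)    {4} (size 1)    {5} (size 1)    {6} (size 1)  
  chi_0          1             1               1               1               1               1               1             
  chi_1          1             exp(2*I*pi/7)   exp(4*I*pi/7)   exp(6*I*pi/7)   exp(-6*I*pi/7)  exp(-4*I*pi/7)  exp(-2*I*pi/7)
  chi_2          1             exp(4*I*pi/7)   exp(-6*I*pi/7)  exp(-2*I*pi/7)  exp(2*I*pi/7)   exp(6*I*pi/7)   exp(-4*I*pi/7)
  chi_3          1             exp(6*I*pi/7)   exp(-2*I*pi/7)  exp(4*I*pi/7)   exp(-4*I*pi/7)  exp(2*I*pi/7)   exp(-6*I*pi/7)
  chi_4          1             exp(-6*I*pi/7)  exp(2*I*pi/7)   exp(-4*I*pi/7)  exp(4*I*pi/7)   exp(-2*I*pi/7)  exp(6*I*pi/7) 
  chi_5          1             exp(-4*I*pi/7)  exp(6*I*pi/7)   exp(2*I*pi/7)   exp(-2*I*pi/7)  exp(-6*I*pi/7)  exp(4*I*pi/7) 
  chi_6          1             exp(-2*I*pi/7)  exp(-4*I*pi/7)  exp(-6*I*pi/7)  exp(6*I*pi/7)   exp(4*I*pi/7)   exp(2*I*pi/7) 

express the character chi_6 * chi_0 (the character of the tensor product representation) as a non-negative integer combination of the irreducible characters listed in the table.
chi_6 tensor chi_0 = chi_6 (all other irreducibles have multiplicity 0).

Details: The character of a tensor product is the pointwise product (chi_6 * chi_0)(C) = chi_6(C) * chi_0(C):
  {0}: (1)*(1), {1}: (exp(-2*I*pi/7))*(1), {2}: (exp(-4*I*pi/7))*(1), {3}: (exp(-6*I*pi/7))*(1), {4}: (exp(6*I*pi/7))*(1), {5}: (exp(4*I*pi/7))*(1), {6}: (exp(2*I*pi/7))*(1)
so (chi_6 * chi_0) takes values
  {0} -> 1, {1} -> exp(-2*I*pi/7), {2} -> exp(-4*I*pi/7), {3} -> exp(-6*I*pi/7), {4} -> exp(6*I*pi/7), {5} -> exp(4*I*pi/7), {6} -> exp(2*I*pi/7).
Now take the inner product of this character with each irreducible chi from the table, <chi_6*chi_0, chi> = (1/7) sum_C |C| (chi_6*chi_0)(C) conj(chi(C)):
  <chi_6*chi_0, chi_0> = (1/7)[1*(1)*conj(1) + 1*(exp(-2*I*pi/7))*conj(1) + 1*(exp(-4*I*pi/7))*conj(1) + 1*(exp(-6*I*pi/7))*conj(1) + 1*(exp(6*I*pi/7))*conj(1) + 1*(exp(4*I*pi/7))*conj(1) + 1*(exp(2*I*pi/7))*conj(1)]
      = (1/7)[(1) + (exp(-2*I*pi/7)) + (exp(-4*I*pi/7)) + (exp(-6*I*pi/7)) + (exp(6*I*pi/7)) + (exp(4*I*pi/7)) + (exp(2*I*pi/7))] = 0/7 = 0
  <chi_6*chi_0, chi_1> = (1/7)[1*(1)*conj(1) + 1*(exp(-2*I*pi/7))*conj(exp(2*I*pi/7)) + 1*(exp(-4*I*pi/7))*conj(exp(4*I*pi/7)) + 1*(exp(-6*I*pi/7))*conj(exp(6*I*pi/7)) + 1*(exp(6*I*pi/7))*conj(exp(-6*I*pi/7)) + 1*(exp(4*I*pi/7))*conj(exp(-4*I*pi/7)) + 1*(exp(2*I*pi/7))*conj(exp(-2*I*pi/7))]
      = (1/7)[(1) + (exp(-4*I*pi/7)) + (exp(6*I*pi/7)) + (exp(2*I*pi/7)) + (exp(-2*I*pi/7)) + (exp(-6*I*pi/7)) + (exp(4*I*pi/7))] = 0/7 = 0
  <chi_6*chi_0, chi_2> = (1/7)[1*(1)*conj(1) + 1*(exp(-2*I*pi/7))*conj(exp(4*I*pi/7)) + 1*(exp(-4*I*pi/7))*conj(exp(-6*I*pi/7)) + 1*(exp(-6*I*pi/7))*conj(exp(-2*I*pi/7)) + 1*(exp(6*I*pi/7))*conj(exp(2*I*pi/7)) + 1*(exp(4*I*pi/7))*conj(exp(6*I*pi/7)) + 1*(exp(2*I*pi/7))*conj(exp(-4*I*pi/7))]
      = (1/7)[(1) + (exp(-6*I*pi/7)) + (exp(2*I*pi/7)) + (exp(-4*I*pi/7)) + (exp(4*I*pi/7)) + (exp(-2*I*pi/7)) + (exp(6*I*pi/7))] = 0/7 = 0
  <chi_6*chi_0, chi_3> = (1/7)[1*(1)*conj(1) + 1*(exp(-2*I*pi/7))*conj(exp(6*I*pi/7)) + 1*(exp(-4*I*pi/7))*conj(exp(-2*I*pi/7)) + 1*(exp(-6*I*pi/7))*conj(exp(4*I*pi/7)) + 1*(exp(6*I*pi/7))*conj(exp(-4*I*pi/7)) + 1*(exp(4*I*pi/7))*conj(exp(2*I*pi/7)) + 1*(exp(2*I*pi/7))*conj(exp(-6*I*pi/7))]
      = (1/7)[(1) + (exp(6*I*pi/7)) + (exp(-2*I*pi/7)) + (exp(4*I*pi/7)) + (exp(-4*I*pi/7)) + (exp(2*I*pi/7)) + (exp(-6*I*pi/7))] = 0/7 = 0
  <chi_6*chi_0, chi_4> = (1/7)[1*(1)*conj(1) + 1*(exp(-2*I*pi/7))*conj(exp(-6*I*pi/7)) + 1*(exp(-4*I*pi/7))*conj(exp(2*I*pi/7)) + 1*(exp(-6*I*pi/7))*conj(exp(-4*I*pi/7)) + 1*(exp(6*I*pi/7))*conj(exp(4*I*pi/7)) + 1*(exp(4*I*pi/7))*conj(exp(-2*I*pi/7)) + 1*(exp(2*I*pi/7))*conj(exp(6*I*pi/7))]
      = (1/7)[(1) + (exp(4*I*pi/7)) + (exp(-6*I*pi/7)) + (exp(-2*I*pi/7)) + (exp(2*I*pi/7)) + (exp(6*I*pi/7)) + (exp(-4*I*pi/7))] = 0/7 = 0
  <chi_6*chi_0, chi_5> = (1/7)[1*(1)*conj(1) + 1*(exp(-2*I*pi/7))*conj(exp(-4*I*pi/7)) + 1*(exp(-4*I*pi/7))*conj(exp(6*I*pi/7)) + 1*(exp(-6*I*pi/7))*conj(exp(2*I*pi/7)) + 1*(exp(6*I*pi/7))*conj(exp(-2*I*pi/7)) + 1*(exp(4*I*pi/7))*conj(exp(-6*I*pi/7)) + 1*(exp(2*I*pi/7))*conj(exp(4*I*pi/7))]
      = (1/7)[(1) + (exp(2*I*pi/7)) + (exp(4*I*pi/7)) + (exp(6*I*pi/7)) + (exp(-6*I*pi/7)) + (exp(-4*I*pi/7)) + (exp(-2*I*pi/7))] = 0/7 = 0
  <chi_6*chi_0, chi_6> = (1/7)[1*(1)*conj(1) + 1*(exp(-2*I*pi/7))*conj(exp(-2*I*pi/7)) + 1*(exp(-4*I*pi/7))*conj(exp(-4*I*pi/7)) + 1*(exp(-6*I*pi/7))*conj(exp(-6*I*pi/7)) + 1*(exp(6*I*pi/7))*conj(exp(6*I*pi/7)) + 1*(exp(4*I*pi/7))*conj(exp(4*I*pi/7)) + 1*(exp(2*I*pi/7))*conj(exp(2*I*pi/7))]
      = (1/7)[(1) + (1) + (1) + (1) + (1) + (1) + (1)] = 7/7 = 1
(Exp terms are combined using exp(i*s)*conj(exp(i*t)) = exp(i*(s-t)), and sums of them are collapsed using the identity that for every m > 1 the m distinct m-th roots of unity sum to 0, e.g. 1 + exp(2*I*pi/3) + exp(-2*I*pi/3) = 0.)
Hence the multiplicities are chi_6: 1. Dimension check: dim(chi_6)*dim(chi_0) = 1*1 = 1 and sum (mult * dim) = 1*1 = 1.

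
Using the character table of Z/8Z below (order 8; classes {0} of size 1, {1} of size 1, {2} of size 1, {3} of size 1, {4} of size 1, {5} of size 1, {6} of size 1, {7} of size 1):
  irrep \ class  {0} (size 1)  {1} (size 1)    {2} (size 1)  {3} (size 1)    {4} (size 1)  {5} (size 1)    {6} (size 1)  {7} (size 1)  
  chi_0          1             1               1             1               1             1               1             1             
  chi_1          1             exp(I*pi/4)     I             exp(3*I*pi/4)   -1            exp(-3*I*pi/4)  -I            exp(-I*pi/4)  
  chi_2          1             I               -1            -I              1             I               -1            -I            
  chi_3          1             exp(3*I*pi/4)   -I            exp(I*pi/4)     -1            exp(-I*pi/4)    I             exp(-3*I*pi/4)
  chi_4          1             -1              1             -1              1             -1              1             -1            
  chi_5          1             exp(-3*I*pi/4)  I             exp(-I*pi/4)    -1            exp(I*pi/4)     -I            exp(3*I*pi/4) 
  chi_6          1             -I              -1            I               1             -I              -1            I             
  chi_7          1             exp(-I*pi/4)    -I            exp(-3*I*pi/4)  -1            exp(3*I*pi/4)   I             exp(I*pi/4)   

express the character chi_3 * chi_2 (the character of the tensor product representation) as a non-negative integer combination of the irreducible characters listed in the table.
chi_3 tensor chi_2 = chi_5 (all other irreducibles have multiplicity 0).

Derivation: The character of a tensor product is the pointwise product (chi_3 * chi_2)(C) = chi_3(C) * chi_2(C):
  {0}: (1)*(1), {1}: (exp(3*I*pi/4))*(I), {2}: (-I)*(-1), {3}: (exp(I*pi/4))*(-I), {4}: (-1)*(1), {5}: (exp(-I*pi/4))*(I), {6}: (I)*(-1), {7}: (exp(-3*I*pi/4))*(-I)
so (chi_3 * chi_2) takes values
  {0} -> 1, {1} -> exp(-3*I*pi/4), {2} -> I, {3} -> -exp(3*I*pi/4), {4} -> -1, {5} -> exp(I*pi/4), {6} -> -I, {7} -> -exp(-I*pi/4).
Now take the inner product of this character with each irreducible chi from the table, <chi_3*chi_2, chi> = (1/8) sum_C |C| (chi_3*chi_2)(C) conj(chi(C)):
  <chi_3*chi_2, chi_0> = (1/8)[1*(1)*conj(1) + 1*(exp(-3*I*pi/4))*conj(1) + 1*(I)*conj(1) + 1*(-exp(3*I*pi/4))*conj(1) + 1*(-1)*conj(1) + 1*(exp(I*pi/4))*conj(1) + 1*(-I)*conj(1) + 1*(-exp(-I*pi/4))*conj(1)]
      = (1/8)[(1) + (exp(-3*I*pi/4)) + (I) + (-exp(3*I*pi/4)) + (-1) + (exp(I*pi/4)) + (-I) + (-exp(-I*pi/4))] = 0/8 = 0
  <chi_3*chi_2, chi_1> = (1/8)[1*(1)*conj(1) + 1*(exp(-3*I*pi/4))*conj(exp(I*pi/4)) + 1*(I)*conj(I) + 1*(-exp(3*I*pi/4))*conj(exp(3*I*pi/4)) + 1*(-1)*conj(-1) + 1*(exp(I*pi/4))*conj(exp(-3*I*pi/4)) + 1*(-I)*conj(-I) + 1*(-exp(-I*pi/4))*conj(exp(-I*pi/4))]
      = (1/8)[(1) + (-1) + (1) + (-1) + (1) + (-1) + (1) + (-1)] = 0/8 = 0
  <chi_3*chi_2, chi_2> = (1/8)[1*(1)*conj(1) + 1*(exp(-3*I*pi/4))*conj(I) + 1*(I)*conj(-1) + 1*(-exp(3*I*pi/4))*conj(-I) + 1*(-1)*conj(1) + 1*(exp(I*pi/4))*conj(I) + 1*(-I)*conj(-1) + 1*(-exp(-I*pi/4))*conj(-I)]
      = (1/8)[(1) + (-exp(-I*pi/4)) + (-I) + (-exp(-3*I*pi/4)) + (-1) + (-exp(3*I*pi/4)) + (I) + (-exp(I*pi/4))] = 0/8 = 0
  <chi_3*chi_2, chi_3> = (1/8)[1*(1)*conj(1) + 1*(exp(-3*I*pi/4))*conj(exp(3*I*pi/4)) + 1*(I)*conj(-I) + 1*(-exp(3*I*pi/4))*conj(exp(I*pi/4)) + 1*(-1)*conj(-1) + 1*(exp(I*pi/4))*conj(exp(-I*pi/4)) + 1*(-I)*conj(I) + 1*(-exp(-I*pi/4))*conj(exp(-3*I*pi/4))]
      = (1/8)[(1) + (I) + (-1) + (-I) + (1) + (I) + (-1) + (-I)] = 0/8 = 0
  <chi_3*chi_2, chi_4> = (1/8)[1*(1)*conj(1) + 1*(exp(-3*I*pi/4))*conj(-1) + 1*(I)*conj(1) + 1*(-exp(3*I*pi/4))*conj(-1) + 1*(-1)*conj(1) + 1*(exp(I*pi/4))*conj(-1) + 1*(-I)*conj(1) + 1*(-exp(-I*pi/4))*conj(-1)]
      = (1/8)[(1) + (-exp(-3*I*pi/4)) + (I) + (exp(3*I*pi/4)) + (-1) + (-exp(I*pi/4)) + (-I) + (exp(-I*pi/4))] = 0/8 = 0
  <chi_3*chi_2, chi_5> = (1/8)[1*(1)*conj(1) + 1*(exp(-3*I*pi/4))*conj(exp(-3*I*pi/4)) + 1*(I)*conj(I) + 1*(-exp(3*I*pi/4))*conj(exp(-I*pi/4)) + 1*(-1)*conj(-1) + 1*(exp(I*pi/4))*conj(exp(I*pi/4)) + 1*(-I)*conj(-I) + 1*(-exp(-I*pi/4))*conj(exp(3*I*pi/4))]
      = (1/8)[(1) + (1) + (1) + (1) + (1) + (1) + (1) + (1)] = 8/8 = 1
  <chi_3*chi_2, chi_6> = (1/8)[1*(1)*conj(1) + 1*(exp(-3*I*pi/4))*conj(-I) + 1*(I)*conj(-1) + 1*(-exp(3*I*pi/4))*conj(I) + 1*(-1)*conj(1) + 1*(exp(I*pi/4))*conj(-I) + 1*(-I)*conj(-1) + 1*(-exp(-I*pi/4))*conj(I)]
      = (1/8)[(1) + (exp(-I*pi/4)) + (-I) + (exp(-3*I*pi/4)) + (-1) + (exp(3*I*pi/4)) + (I) + (exp(I*pi/4))] = 0/8 = 0
  <chi_3*chi_2, chi_7> = (1/8)[1*(1)*conj(1) + 1*(exp(-3*I*pi/4))*conj(exp(-I*pi/4)) + 1*(I)*conj(-I) + 1*(-exp(3*I*pi/4))*conj(exp(-3*I*pi/4)) + 1*(-1)*conj(-1) + 1*(exp(I*pi/4))*conj(exp(3*I*pi/4)) + 1*(-I)*conj(I) + 1*(-exp(-I*pi/4))*conj(exp(I*pi/4))]
      = (1/8)[(1) + (-I) + (-1) + (I) + (1) + (-I) + (-1) + (I)] = 0/8 = 0
(Exp terms are combined using exp(i*s)*conj(exp(i*t)) = exp(i*(s-t)), and sums of them are collapsed using the identity that for every m > 1 the m distinct m-th roots of unity sum to 0, e.g. 1 + exp(2*I*pi/3) + exp(-2*I*pi/3) = 0.)
Hence the multiplicities are chi_5: 1. Dimension check: dim(chi_3)*dim(chi_2) = 1*1 = 1 and sum (mult * dim) = 1*1 = 1.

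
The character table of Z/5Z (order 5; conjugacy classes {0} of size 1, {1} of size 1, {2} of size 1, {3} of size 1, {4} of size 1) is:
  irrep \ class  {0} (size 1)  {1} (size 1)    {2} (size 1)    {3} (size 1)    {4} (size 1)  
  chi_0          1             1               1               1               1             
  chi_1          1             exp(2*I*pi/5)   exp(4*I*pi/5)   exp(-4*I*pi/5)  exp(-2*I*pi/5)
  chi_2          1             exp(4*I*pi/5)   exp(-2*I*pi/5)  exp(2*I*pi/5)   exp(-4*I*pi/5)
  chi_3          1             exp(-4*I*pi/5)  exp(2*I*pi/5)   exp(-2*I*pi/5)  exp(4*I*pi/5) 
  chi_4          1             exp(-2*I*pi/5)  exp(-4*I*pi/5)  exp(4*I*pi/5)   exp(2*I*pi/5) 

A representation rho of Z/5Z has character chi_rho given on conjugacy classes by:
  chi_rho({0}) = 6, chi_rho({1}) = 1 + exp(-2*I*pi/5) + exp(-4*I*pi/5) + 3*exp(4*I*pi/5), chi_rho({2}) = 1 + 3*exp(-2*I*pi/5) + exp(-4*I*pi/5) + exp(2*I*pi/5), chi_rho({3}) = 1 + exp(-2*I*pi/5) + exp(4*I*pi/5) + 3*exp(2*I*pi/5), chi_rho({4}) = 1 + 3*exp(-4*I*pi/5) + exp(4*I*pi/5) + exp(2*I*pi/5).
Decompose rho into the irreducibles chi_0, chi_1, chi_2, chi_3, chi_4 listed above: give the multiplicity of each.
Multiplicities: chi_0: 1, chi_1: 0, chi_2: 3, chi_3: 1, chi_4: 1.

Proof sketch: Use <chi_rho, chi> = (1/|G|) sum_C |C| * chi_rho(C) * conj(chi(C)) with |G| = 5 for each irreducible chi in the table:
  <chi_rho, chi_0> = (1/5)[1*(6)*conj(1) + 1*(1 + exp(-2*I*pi/5) + exp(-4*I*pi/5) + 3*exp(4*I*pi/5))*conj(1) + 1*(1 + 3*exp(-2*I*pi/5) + exp(-4*I*pi/5) + exp(2*I*pi/5))*conj(1) + 1*(1 + exp(-2*I*pi/5) + exp(4*I*pi/5) + 3*exp(2*I*pi/5))*conj(1) + 1*(1 + 3*exp(-4*I*pi/5) + exp(4*I*pi/5) + exp(2*I*pi/5))*conj(1)]
      = (1/5)[(6) + (1 + exp(-2*I*pi/5) + exp(-4*I*pi/5) + 3*exp(4*I*pi/5)) + (1 + 3*exp(-2*I*pi/5) + exp(-4*I*pi/5) + exp(2*I*pi/5)) + (1 + exp(-2*I*pi/5) + exp(4*I*pi/5) + 3*exp(2*I*pi/5)) + (1 + 3*exp(-4*I*pi/5) + exp(4*I*pi/5) + exp(2*I*pi/5))] = 5/5 = 1
  <chi_rho, chi_1> = (1/5)[1*(6)*conj(1) + 1*(1 + exp(-2*I*pi/5) + exp(-4*I*pi/5) + 3*exp(4*I*pi/5))*conj(exp(2*I*pi/5)) + 1*(1 + 3*exp(-2*I*pi/5) + exp(-4*I*pi/5) + exp(2*I*pi/5))*conj(exp(4*I*pi/5)) + 1*(1 + exp(-2*I*pi/5) + exp(4*I*pi/5) + 3*exp(2*I*pi/5))*conj(exp(-4*I*pi/5)) + 1*(1 + 3*exp(-4*I*pi/5) + exp(4*I*pi/5) + exp(2*I*pi/5))*conj(exp(-2*I*pi/5))]
      = (1/5)[(6) + (exp(-2*I*pi/5) + exp(-4*I*pi/5) + exp(4*I*pi/5) + 3*exp(2*I*pi/5)) + (exp(-2*I*pi/5) + exp(-4*I*pi/5) + exp(2*I*pi/5) + 3*exp(4*I*pi/5)) + (3*exp(-4*I*pi/5) + exp(-2*I*pi/5) + exp(4*I*pi/5) + exp(2*I*pi/5)) + (3*exp(-2*I*pi/5) + exp(-4*I*pi/5) + exp(4*I*pi/5) + exp(2*I*pi/5))] = 0/5 = 0
  <chi_rho, chi_2> = (1/5)[1*(6)*conj(1) + 1*(1 + exp(-2*I*pi/5) + exp(-4*I*pi/5) + 3*exp(4*I*pi/5))*conj(exp(4*I*pi/5)) + 1*(1 + 3*exp(-2*I*pi/5) + exp(-4*I*pi/5) + exp(2*I*pi/5))*conj(exp(-2*I*pi/5)) + 1*(1 + exp(-2*I*pi/5) + exp(4*I*pi/5) + 3*exp(2*I*pi/5))*conj(exp(2*I*pi/5)) + 1*(1 + 3*exp(-4*I*pi/5) + exp(4*I*pi/5) + exp(2*I*pi/5))*conj(exp(-4*I*pi/5))]
      = (1/5)[(6) + (3 + exp(-4*I*pi/5) + exp(4*I*pi/5) + exp(2*I*pi/5)) + (3 + exp(-2*I*pi/5) + exp(4*I*pi/5) + exp(2*I*pi/5)) + (3 + exp(-2*I*pi/5) + exp(-4*I*pi/5) + exp(2*I*pi/5)) + (3 + exp(-2*I*pi/5) + exp(-4*I*pi/5) + exp(4*I*pi/5))] = 15/5 = 3
  <chi_rho, chi_3> = (1/5)[1*(6)*conj(1) + 1*(1 + exp(-2*I*pi/5) + exp(-4*I*pi/5) + 3*exp(4*I*pi/5))*conj(exp(-4*I*pi/5)) + 1*(1 + 3*exp(-2*I*pi/5) + exp(-4*I*pi/5) + exp(2*I*pi/5))*conj(exp(2*I*pi/5)) + 1*(1 + exp(-2*I*pi/5) + exp(4*I*pi/5) + 3*exp(2*I*pi/5))*conj(exp(-2*I*pi/5)) + 1*(1 + 3*exp(-4*I*pi/5) + exp(4*I*pi/5) + exp(2*I*pi/5))*conj(exp(4*I*pi/5))]
      = (1/5)[(6) + (1 + 3*exp(-2*I*pi/5) + exp(4*I*pi/5) + exp(2*I*pi/5)) + (1 + 3*exp(-4*I*pi/5) + exp(-2*I*pi/5) + exp(4*I*pi/5)) + (1 + exp(-4*I*pi/5) + exp(2*I*pi/5) + 3*exp(4*I*pi/5)) + (1 + exp(-2*I*pi/5) + exp(-4*I*pi/5) + 3*exp(2*I*pi/5))] = 5/5 = 1
  <chi_rho, chi_4> = (1/5)[1*(6)*conj(1) + 1*(1 + exp(-2*I*pi/5) + exp(-4*I*pi/5) + 3*exp(4*I*pi/5))*conj(exp(-2*I*pi/5)) + 1*(1 + 3*exp(-2*I*pi/5) + exp(-4*I*pi/5) + exp(2*I*pi/5))*conj(exp(-4*I*pi/5)) + 1*(1 + exp(-2*I*pi/5) + exp(4*I*pi/5) + 3*exp(2*I*pi/5))*conj(exp(4*I*pi/5)) + 1*(1 + 3*exp(-4*I*pi/5) + exp(4*I*pi/5) + exp(2*I*pi/5))*conj(exp(2*I*pi/5))]
      = (1/5)[(6) + (1 + 3*exp(-4*I*pi/5) + exp(-2*I*pi/5) + exp(2*I*pi/5)) + (1 + exp(-4*I*pi/5) + exp(4*I*pi/5) + 3*exp(2*I*pi/5)) + (1 + 3*exp(-2*I*pi/5) + exp(-4*I*pi/5) + exp(4*I*pi/5)) + (1 + exp(-2*I*pi/5) + exp(2*I*pi/5) + 3*exp(4*I*pi/5))] = 5/5 = 1
(Exp terms are combined using exp(i*s)*conj(exp(i*t)) = exp(i*(s-t)), and sums of them are collapsed using the identity that for every m > 1 the m distinct m-th roots of unity sum to 0, e.g. 1 + exp(2*I*pi/3) + exp(-2*I*pi/3) = 0.)
Dimension check: dim(rho) = sum (mult * dim) = 1*1 + 0*1 + 3*1 + 1*1 + 1*1 = 6 = chi_rho(e) = 6.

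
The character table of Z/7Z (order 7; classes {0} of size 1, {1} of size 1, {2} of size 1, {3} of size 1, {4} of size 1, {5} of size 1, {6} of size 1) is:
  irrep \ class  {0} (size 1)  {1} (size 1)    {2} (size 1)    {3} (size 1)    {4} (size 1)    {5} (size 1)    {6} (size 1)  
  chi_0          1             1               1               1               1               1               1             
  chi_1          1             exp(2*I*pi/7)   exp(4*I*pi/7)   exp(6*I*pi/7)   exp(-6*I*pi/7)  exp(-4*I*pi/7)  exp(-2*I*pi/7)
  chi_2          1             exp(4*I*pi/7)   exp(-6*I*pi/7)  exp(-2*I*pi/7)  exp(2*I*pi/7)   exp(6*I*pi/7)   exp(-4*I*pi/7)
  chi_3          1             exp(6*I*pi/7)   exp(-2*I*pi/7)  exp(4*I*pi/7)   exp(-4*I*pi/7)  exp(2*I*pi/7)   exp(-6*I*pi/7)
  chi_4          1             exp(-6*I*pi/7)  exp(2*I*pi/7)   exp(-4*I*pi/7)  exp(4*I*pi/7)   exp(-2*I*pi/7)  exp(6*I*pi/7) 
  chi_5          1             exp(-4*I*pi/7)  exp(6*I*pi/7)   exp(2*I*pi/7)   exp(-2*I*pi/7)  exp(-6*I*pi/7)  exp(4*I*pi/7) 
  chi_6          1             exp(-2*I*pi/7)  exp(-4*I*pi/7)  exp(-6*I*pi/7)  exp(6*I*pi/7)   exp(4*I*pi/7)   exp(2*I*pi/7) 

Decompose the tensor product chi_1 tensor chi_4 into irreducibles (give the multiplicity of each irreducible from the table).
chi_1 tensor chi_4 = chi_5 (all other irreducibles have multiplicity 0).

Details: The character of a tensor product is the pointwise product (chi_1 * chi_4)(C) = chi_1(C) * chi_4(C):
  {0}: (1)*(1), {1}: (exp(2*I*pi/7))*(exp(-6*I*pi/7)), {2}: (exp(4*I*pi/7))*(exp(2*I*pi/7)), {3}: (exp(6*I*pi/7))*(exp(-4*I*pi/7)), {4}: (exp(-6*I*pi/7))*(exp(4*I*pi/7)), {5}: (exp(-4*I*pi/7))*(exp(-2*I*pi/7)), {6}: (exp(-2*I*pi/7))*(exp(6*I*pi/7))
so (chi_1 * chi_4) takes values
  {0} -> 1, {1} -> exp(-4*I*pi/7), {2} -> exp(6*I*pi/7), {3} -> exp(2*I*pi/7), {4} -> exp(-2*I*pi/7), {5} -> exp(-6*I*pi/7), {6} -> exp(4*I*pi/7).
Now take the inner product of this character with each irreducible chi from the table, <chi_1*chi_4, chi> = (1/7) sum_C |C| (chi_1*chi_4)(C) conj(chi(C)):
  <chi_1*chi_4, chi_0> = (1/7)[1*(1)*conj(1) + 1*(exp(-4*I*pi/7))*conj(1) + 1*(exp(6*I*pi/7))*conj(1) + 1*(exp(2*I*pi/7))*conj(1) + 1*(exp(-2*I*pi/7))*conj(1) + 1*(exp(-6*I*pi/7))*conj(1) + 1*(exp(4*I*pi/7))*conj(1)]
      = (1/7)[(1) + (exp(-4*I*pi/7)) + (exp(6*I*pi/7)) + (exp(2*I*pi/7)) + (exp(-2*I*pi/7)) + (exp(-6*I*pi/7)) + (exp(4*I*pi/7))] = 0/7 = 0
  <chi_1*chi_4, chi_1> = (1/7)[1*(1)*conj(1) + 1*(exp(-4*I*pi/7))*conj(exp(2*I*pi/7)) + 1*(exp(6*I*pi/7))*conj(exp(4*I*pi/7)) + 1*(exp(2*I*pi/7))*conj(exp(6*I*pi/7)) + 1*(exp(-2*I*pi/7))*conj(exp(-6*I*pi/7)) + 1*(exp(-6*I*pi/7))*conj(exp(-4*I*pi/7)) + 1*(exp(4*I*pi/7))*conj(exp(-2*I*pi/7))]
      = (1/7)[(1) + (exp(-6*I*pi/7)) + (exp(2*I*pi/7)) + (exp(-4*I*pi/7)) + (exp(4*I*pi/7)) + (exp(-2*I*pi/7)) + (exp(6*I*pi/7))] = 0/7 = 0
  <chi_1*chi_4, chi_2> = (1/7)[1*(1)*conj(1) + 1*(exp(-4*I*pi/7))*conj(exp(4*I*pi/7)) + 1*(exp(6*I*pi/7))*conj(exp(-6*I*pi/7)) + 1*(exp(2*I*pi/7))*conj(exp(-2*I*pi/7)) + 1*(exp(-2*I*pi/7))*conj(exp(2*I*pi/7)) + 1*(exp(-6*I*pi/7))*conj(exp(6*I*pi/7)) + 1*(exp(4*I*pi/7))*conj(exp(-4*I*pi/7))]
      = (1/7)[(1) + (exp(6*I*pi/7)) + (exp(-2*I*pi/7)) + (exp(4*I*pi/7)) + (exp(-4*I*pi/7)) + (exp(2*I*pi/7)) + (exp(-6*I*pi/7))] = 0/7 = 0
  <chi_1*chi_4, chi_3> = (1/7)[1*(1)*conj(1) + 1*(exp(-4*I*pi/7))*conj(exp(6*I*pi/7)) + 1*(exp(6*I*pi/7))*conj(exp(-2*I*pi/7)) + 1*(exp(2*I*pi/7))*conj(exp(4*I*pi/7)) + 1*(exp(-2*I*pi/7))*conj(exp(-4*I*pi/7)) + 1*(exp(-6*I*pi/7))*conj(exp(2*I*pi/7)) + 1*(exp(4*I*pi/7))*conj(exp(-6*I*pi/7))]
      = (1/7)[(1) + (exp(4*I*pi/7)) + (exp(-6*I*pi/7)) + (exp(-2*I*pi/7)) + (exp(2*I*pi/7)) + (exp(6*I*pi/7)) + (exp(-4*I*pi/7))] = 0/7 = 0
  <chi_1*chi_4, chi_4> = (1/7)[1*(1)*conj(1) + 1*(exp(-4*I*pi/7))*conj(exp(-6*I*pi/7)) + 1*(exp(6*I*pi/7))*conj(exp(2*I*pi/7)) + 1*(exp(2*I*pi/7))*conj(exp(-4*I*pi/7)) + 1*(exp(-2*I*pi/7))*conj(exp(4*I*pi/7)) + 1*(exp(-6*I*pi/7))*conj(exp(-2*I*pi/7)) + 1*(exp(4*I*pi/7))*conj(exp(6*I*pi/7))]
      = (1/7)[(1) + (exp(2*I*pi/7)) + (exp(4*I*pi/7)) + (exp(6*I*pi/7)) + (exp(-6*I*pi/7)) + (exp(-4*I*pi/7)) + (exp(-2*I*pi/7))] = 0/7 = 0
  <chi_1*chi_4, chi_5> = (1/7)[1*(1)*conj(1) + 1*(exp(-4*I*pi/7))*conj(exp(-4*I*pi/7)) + 1*(exp(6*I*pi/7))*conj(exp(6*I*pi/7)) + 1*(exp(2*I*pi/7))*conj(exp(2*I*pi/7)) + 1*(exp(-2*I*pi/7))*conj(exp(-2*I*pi/7)) + 1*(exp(-6*I*pi/7))*conj(exp(-6*I*pi/7)) + 1*(exp(4*I*pi/7))*conj(exp(4*I*pi/7))]
      = (1/7)[(1) + (1) + (1) + (1) + (1) + (1) + (1)] = 7/7 = 1
  <chi_1*chi_4, chi_6> = (1/7)[1*(1)*conj(1) + 1*(exp(-4*I*pi/7))*conj(exp(-2*I*pi/7)) + 1*(exp(6*I*pi/7))*conj(exp(-4*I*pi/7)) + 1*(exp(2*I*pi/7))*conj(exp(-6*I*pi/7)) + 1*(exp(-2*I*pi/7))*conj(exp(6*I*pi/7)) + 1*(exp(-6*I*pi/7))*conj(exp(4*I*pi/7)) + 1*(exp(4*I*pi/7))*conj(exp(2*I*pi/7))]
      = (1/7)[(1) + (exp(-2*I*pi/7)) + (exp(-4*I*pi/7)) + (exp(-6*I*pi/7)) + (exp(6*I*pi/7)) + (exp(4*I*pi/7)) + (exp(2*I*pi/7))] = 0/7 = 0
(Exp terms are combined using exp(i*s)*conj(exp(i*t)) = exp(i*(s-t)), and sums of them are collapsed using the identity that for every m > 1 the m distinct m-th roots of unity sum to 0, e.g. 1 + exp(2*I*pi/3) + exp(-2*I*pi/3) = 0.)
Hence the multiplicities are chi_5: 1. Dimension check: dim(chi_1)*dim(chi_4) = 1*1 = 1 and sum (mult * dim) = 1*1 = 1.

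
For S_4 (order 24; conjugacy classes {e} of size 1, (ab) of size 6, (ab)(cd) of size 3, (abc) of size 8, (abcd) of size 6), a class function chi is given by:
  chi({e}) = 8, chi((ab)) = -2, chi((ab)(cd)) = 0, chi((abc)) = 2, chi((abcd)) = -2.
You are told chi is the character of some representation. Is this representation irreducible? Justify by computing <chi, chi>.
Not irreducible (reducible): <chi, chi> = 6 > 1.

Details: <chi, chi> = (1/|G|) sum_C |C| * |chi(C)|^2 = (1/24)[1*|8|^2 + 6*|-2|^2 + 3*|0|^2 + 8*|2|^2 + 6*|-2|^2]
  = (1/24)[(64) + (24) + (0) + (32) + (24)] = 144/24 = 6.
A character is irreducible iff <chi, chi> = 1, so this representation is reducible.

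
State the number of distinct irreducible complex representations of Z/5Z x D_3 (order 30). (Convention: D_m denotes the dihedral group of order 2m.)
15

Explanation: The number of irreducible complex representations of a finite group equals its number of conjugacy classes. For a direct product, #classes(G x H) = #classes(G) * #classes(H). Z/5Z has 5 classes (abelian), D_3 has 3 classes, so 5 * 3 = 15, so Z/5Z x D_3 (order 30) has exactly 15 irreducible complex representations.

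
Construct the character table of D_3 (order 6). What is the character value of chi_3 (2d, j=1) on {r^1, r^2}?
Conjugacy classes: {e} of size 1, {r^1, r^2} of size 2, {s, sr, ..., sr^2} of size 3.
Character table:
  irrep \ class              {e} (size 1)  {r^1, r^2} (size 2)  {s, sr, ..., sr^2} (size 3)
  chi_1 (triv)               1             1                    1                          
  chi_2 (sign: r->1, s->-1)  1             1                    -1                         
  chi_3 (2d, j=1)            2             -1                   0                          

Spot check: chi_3 (2d, j=1) on {r^1, r^2} = -1.

Why: D_3 has order 2*3 = 6 with 3 conjugacy classes, hence 3 irreducibles. Sum of squared dims 1 + 1 + 4 = 6 = |G|. Linear characters come from the abelianisation; the 2-dimensional irreps have character r^k -> 2*cos(2*pi*j*k/3), reflections -> 0.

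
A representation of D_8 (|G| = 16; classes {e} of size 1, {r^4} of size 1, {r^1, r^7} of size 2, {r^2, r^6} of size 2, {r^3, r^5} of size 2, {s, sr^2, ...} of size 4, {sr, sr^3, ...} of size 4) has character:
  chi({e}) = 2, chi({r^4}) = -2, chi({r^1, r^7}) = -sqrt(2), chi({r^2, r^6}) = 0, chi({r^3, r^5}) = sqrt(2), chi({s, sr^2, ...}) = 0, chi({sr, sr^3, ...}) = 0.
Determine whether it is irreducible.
Irreducible: <chi, chi> = 1.

Explanation: <chi, chi> = (1/|G|) sum_C |C| * |chi(C)|^2 = (1/16)[1*|2|^2 + 1*|-2|^2 + 2*|-sqrt(2)|^2 + 2*|0|^2 + 2*|sqrt(2)|^2 + 4*|0|^2 + 4*|0|^2]
  = (1/16)[(4) + (4) + (4) + (0) + (4) + (0) + (0)] = 16/16 = 1.
A character is irreducible iff <chi, chi> = 1, so this representation is irreducible.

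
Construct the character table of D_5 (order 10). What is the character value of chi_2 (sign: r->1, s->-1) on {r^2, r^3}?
Conjugacy classes: {e} of size 1, {r^1, r^4} of size 2, {r^2, r^3} of size 2, {s, sr, ..., sr^4} of size 5.
Character table:
  irrep \ class              {e} (size 1)  {r^1, r^4} (size 2)  {r^2, r^3} (size 2)  {s, sr, ..., sr^4} (size 5)
  chi_1 (triv)               1             1                    1                    1                          
  chi_2 (sign: r->1, s->-1)  1             1                    1                    -1                         
  chi_3 (2d, j=1)            2             -1/2 + sqrt(5)/2     -sqrt(5)/2 - 1/2     0                          
  chi_4 (2d, j=2)            2             -sqrt(5)/2 - 1/2     -1/2 + sqrt(5)/2     0                          

Spot check: chi_2 (sign: r->1, s->-1) on {r^2, r^3} = 1.

D_5 has order 2*5 = 10 with 4 conjugacy classes, hence 4 irreducibles. Sum of squared dims 1 + 1 + 4 + 4 = 10 = |G|. Linear characters come from the abelianisation; the 2-dimensional irreps have character r^k -> 2*cos(2*pi*j*k/5), reflections -> 0.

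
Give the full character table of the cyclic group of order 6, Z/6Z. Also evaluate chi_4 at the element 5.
Character table of Z/6Z (irreps indexed chi_0,...,chi_5 with chi_k(m) = zeta_6^(k*m), zeta_6 = exp(2*pi*i/6)):
  irrep \ class  {0} (size 1)  {1} (size 1)    {2} (size 1)    {3} (size 1)  {4} (size 1)    {5} (size 1)  
  chi_0          1             1               1               1             1               1             
  chi_1          1             exp(I*pi/3)     exp(2*I*pi/3)   -1            exp(-2*I*pi/3)  exp(-I*pi/3)  
  chi_2          1             exp(2*I*pi/3)   exp(-2*I*pi/3)  1             exp(2*I*pi/3)   exp(-2*I*pi/3)
  chi_3          1             -1              1               -1            1               -1            
  chi_4          1             exp(-2*I*pi/3)  exp(2*I*pi/3)   1             exp(-2*I*pi/3)  exp(2*I*pi/3) 
  chi_5          1             exp(-I*pi/3)    exp(-2*I*pi/3)  -1            exp(2*I*pi/3)   exp(I*pi/3)   

Spot check: chi_4(5) = zeta_6^(4*5) = zeta_6^20 = exp(2*I*pi/3).

Working: Z/6Z is abelian, so all 6 irreducible complex representations are 1-dimensional. They are given by chi_k(m) = zeta_6^(k*m) for k = 0,...,5. Row orthogonality: sum_m chi_k(m) conj(chi_l(m)) = 6 * [k = l].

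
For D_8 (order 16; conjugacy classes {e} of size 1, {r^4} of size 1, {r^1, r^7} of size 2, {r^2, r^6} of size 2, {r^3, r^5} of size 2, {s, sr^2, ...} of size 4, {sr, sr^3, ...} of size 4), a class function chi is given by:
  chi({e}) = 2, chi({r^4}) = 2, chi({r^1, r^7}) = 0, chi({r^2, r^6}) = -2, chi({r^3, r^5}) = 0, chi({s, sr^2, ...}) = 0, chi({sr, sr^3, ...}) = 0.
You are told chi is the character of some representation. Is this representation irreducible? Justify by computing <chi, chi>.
Irreducible: <chi, chi> = 1.

Solution. <chi, chi> = (1/|G|) sum_C |C| * |chi(C)|^2 = (1/16)[1*|2|^2 + 1*|2|^2 + 2*|0|^2 + 2*|-2|^2 + 2*|0|^2 + 4*|0|^2 + 4*|0|^2]
  = (1/16)[(4) + (4) + (0) + (8) + (0) + (0) + (0)] = 16/16 = 1.
A character is irreducible iff <chi, chi> = 1, so this representation is irreducible.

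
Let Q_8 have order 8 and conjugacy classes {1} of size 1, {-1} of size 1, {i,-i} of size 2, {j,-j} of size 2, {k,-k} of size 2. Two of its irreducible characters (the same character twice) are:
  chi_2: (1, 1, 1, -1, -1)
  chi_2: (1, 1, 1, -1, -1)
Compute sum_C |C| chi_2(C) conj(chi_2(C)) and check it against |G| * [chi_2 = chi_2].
Sum = 8 = |G| = 8; so <chi_2, chi_2> = 1 (norm-1 confirms irreducibility).

Why: Compute term by term over conjugacy classes (|C| * chi_2(C) * conj(chi_2(C))):
  1*(1)*conj(1) + 1*(1)*conj(1) + 2*(1)*conj(1) + 2*(-1)*conj(-1) + 2*(-1)*conj(-1)
  = (1) + (1) + (2) + (2) + (2)
  = 8.
Dividing by |G| = 8 gives 8/8 = 1, matching the row-orthogonality relation <chi_2, chi_2> = [chi_2 = chi_2].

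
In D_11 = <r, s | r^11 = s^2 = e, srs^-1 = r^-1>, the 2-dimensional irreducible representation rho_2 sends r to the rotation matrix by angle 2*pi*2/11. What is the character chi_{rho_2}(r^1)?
chi_{rho_2}(r^1) = 2*cos(2*pi*2*1/11) = 2*cos(4*pi/11)

Details: rho_2(r^1) is rotation by angle 2*pi*2*1/11, whose trace is 2*cos(2*pi*2*1/11) = 2*cos(4*pi/11).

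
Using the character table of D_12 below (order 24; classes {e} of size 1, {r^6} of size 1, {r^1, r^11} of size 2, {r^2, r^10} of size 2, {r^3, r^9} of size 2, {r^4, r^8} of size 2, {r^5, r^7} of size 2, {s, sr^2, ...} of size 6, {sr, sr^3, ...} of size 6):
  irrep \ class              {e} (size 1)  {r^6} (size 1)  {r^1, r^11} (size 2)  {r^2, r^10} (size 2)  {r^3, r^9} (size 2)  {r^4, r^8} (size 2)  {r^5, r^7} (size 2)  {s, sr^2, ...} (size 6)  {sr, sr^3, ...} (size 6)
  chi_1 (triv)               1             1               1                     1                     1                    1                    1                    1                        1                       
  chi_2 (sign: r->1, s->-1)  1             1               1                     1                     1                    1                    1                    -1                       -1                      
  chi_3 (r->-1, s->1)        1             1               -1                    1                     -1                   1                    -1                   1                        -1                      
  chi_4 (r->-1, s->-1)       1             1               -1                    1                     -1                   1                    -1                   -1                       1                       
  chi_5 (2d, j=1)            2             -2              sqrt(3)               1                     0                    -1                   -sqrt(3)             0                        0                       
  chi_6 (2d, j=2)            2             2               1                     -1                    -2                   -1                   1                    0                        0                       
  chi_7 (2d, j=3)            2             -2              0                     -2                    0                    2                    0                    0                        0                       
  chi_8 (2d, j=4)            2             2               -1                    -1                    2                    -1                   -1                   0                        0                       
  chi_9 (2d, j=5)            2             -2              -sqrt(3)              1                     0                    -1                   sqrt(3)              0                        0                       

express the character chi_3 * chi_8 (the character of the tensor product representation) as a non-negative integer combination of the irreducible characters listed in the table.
chi_3 tensor chi_8 = chi_6 (all other irreducibles have multiplicity 0).

Argument: The character of a tensor product is the pointwise product (chi_3 * chi_8)(C) = chi_3(C) * chi_8(C):
  {e}: (1)*(2), {r^6}: (1)*(2), {r^1, r^11}: (-1)*(-1), {r^2, r^10}: (1)*(-1), {r^3, r^9}: (-1)*(2), {r^4, r^8}: (1)*(-1), {r^5, r^7}: (-1)*(-1), {s, sr^2, ...}: (1)*(0), {sr, sr^3, ...}: (-1)*(0)
so (chi_3 * chi_8) takes values
  {e} -> 2, {r^6} -> 2, {r^1, r^11} -> 1, {r^2, r^10} -> -1, {r^3, r^9} -> -2, {r^4, r^8} -> -1, {r^5, r^7} -> 1, {s, sr^2, ...} -> 0, {sr, sr^3, ...} -> 0.
Now take the inner product of this character with each irreducible chi from the table, <chi_3*chi_8, chi> = (1/24) sum_C |C| (chi_3*chi_8)(C) conj(chi(C)):
  <chi_3*chi_8, chi_1> = (1/24)[1*(2)*conj(1) + 1*(2)*conj(1) + 2*(1)*conj(1) + 2*(-1)*conj(1) + 2*(-2)*conj(1) + 2*(-1)*conj(1) + 2*(1)*conj(1) + 6*(0)*conj(1) + 6*(0)*conj(1)]
      = (1/24)[(2) + (2) + (2) + (-2) + (-4) + (-2) + (2) + (0) + (0)] = 0/24 = 0
  <chi_3*chi_8, chi_2> = (1/24)[1*(2)*conj(1) + 1*(2)*conj(1) + 2*(1)*conj(1) + 2*(-1)*conj(1) + 2*(-2)*conj(1) + 2*(-1)*conj(1) + 2*(1)*conj(1) + 6*(0)*conj(-1) + 6*(0)*conj(-1)]
      = (1/24)[(2) + (2) + (2) + (-2) + (-4) + (-2) + (2) + (0) + (0)] = 0/24 = 0
  <chi_3*chi_8, chi_3> = (1/24)[1*(2)*conj(1) + 1*(2)*conj(1) + 2*(1)*conj(-1) + 2*(-1)*conj(1) + 2*(-2)*conj(-1) + 2*(-1)*conj(1) + 2*(1)*conj(-1) + 6*(0)*conj(1) + 6*(0)*conj(-1)]
      = (1/24)[(2) + (2) + (-2) + (-2) + (4) + (-2) + (-2) + (0) + (0)] = 0/24 = 0
  <chi_3*chi_8, chi_4> = (1/24)[1*(2)*conj(1) + 1*(2)*conj(1) + 2*(1)*conj(-1) + 2*(-1)*conj(1) + 2*(-2)*conj(-1) + 2*(-1)*conj(1) + 2*(1)*conj(-1) + 6*(0)*conj(-1) + 6*(0)*conj(1)]
      = (1/24)[(2) + (2) + (-2) + (-2) + (4) + (-2) + (-2) + (0) + (0)] = 0/24 = 0
  <chi_3*chi_8, chi_5> = (1/24)[1*(2)*conj(2) + 1*(2)*conj(-2) + 2*(1)*conj(sqrt(3)) + 2*(-1)*conj(1) + 2*(-2)*conj(0) + 2*(-1)*conj(-1) + 2*(1)*conj(-sqrt(3)) + 6*(0)*conj(0) + 6*(0)*conj(0)]
      = (1/24)[(4) + (-4) + (2*sqrt(3)) + (-2) + (0) + (2) + (-2*sqrt(3)) + (0) + (0)] = 0/24 = 0
  <chi_3*chi_8, chi_6> = (1/24)[1*(2)*conj(2) + 1*(2)*conj(2) + 2*(1)*conj(1) + 2*(-1)*conj(-1) + 2*(-2)*conj(-2) + 2*(-1)*conj(-1) + 2*(1)*conj(1) + 6*(0)*conj(0) + 6*(0)*conj(0)]
      = (1/24)[(4) + (4) + (2) + (2) + (8) + (2) + (2) + (0) + (0)] = 24/24 = 1
  <chi_3*chi_8, chi_7> = (1/24)[1*(2)*conj(2) + 1*(2)*conj(-2) + 2*(1)*conj(0) + 2*(-1)*conj(-2) + 2*(-2)*conj(0) + 2*(-1)*conj(2) + 2*(1)*conj(0) + 6*(0)*conj(0) + 6*(0)*conj(0)]
      = (1/24)[(4) + (-4) + (0) + (4) + (0) + (-4) + (0) + (0) + (0)] = 0/24 = 0
  <chi_3*chi_8, chi_8> = (1/24)[1*(2)*conj(2) + 1*(2)*conj(2) + 2*(1)*conj(-1) + 2*(-1)*conj(-1) + 2*(-2)*conj(2) + 2*(-1)*conj(-1) + 2*(1)*conj(-1) + 6*(0)*conj(0) + 6*(0)*conj(0)]
      = (1/24)[(4) + (4) + (-2) + (2) + (-8) + (2) + (-2) + (0) + (0)] = 0/24 = 0
  <chi_3*chi_8, chi_9> = (1/24)[1*(2)*conj(2) + 1*(2)*conj(-2) + 2*(1)*conj(-sqrt(3)) + 2*(-1)*conj(1) + 2*(-2)*conj(0) + 2*(-1)*conj(-1) + 2*(1)*conj(sqrt(3)) + 6*(0)*conj(0) + 6*(0)*conj(0)]
      = (1/24)[(4) + (-4) + (-2*sqrt(3)) + (-2) + (0) + (2) + (2*sqrt(3)) + (0) + (0)] = 0/24 = 0
Hence the multiplicities are chi_6: 1. Dimension check: dim(chi_3)*dim(chi_8) = 1*2 = 2 and sum (mult * dim) = 1*2 = 2.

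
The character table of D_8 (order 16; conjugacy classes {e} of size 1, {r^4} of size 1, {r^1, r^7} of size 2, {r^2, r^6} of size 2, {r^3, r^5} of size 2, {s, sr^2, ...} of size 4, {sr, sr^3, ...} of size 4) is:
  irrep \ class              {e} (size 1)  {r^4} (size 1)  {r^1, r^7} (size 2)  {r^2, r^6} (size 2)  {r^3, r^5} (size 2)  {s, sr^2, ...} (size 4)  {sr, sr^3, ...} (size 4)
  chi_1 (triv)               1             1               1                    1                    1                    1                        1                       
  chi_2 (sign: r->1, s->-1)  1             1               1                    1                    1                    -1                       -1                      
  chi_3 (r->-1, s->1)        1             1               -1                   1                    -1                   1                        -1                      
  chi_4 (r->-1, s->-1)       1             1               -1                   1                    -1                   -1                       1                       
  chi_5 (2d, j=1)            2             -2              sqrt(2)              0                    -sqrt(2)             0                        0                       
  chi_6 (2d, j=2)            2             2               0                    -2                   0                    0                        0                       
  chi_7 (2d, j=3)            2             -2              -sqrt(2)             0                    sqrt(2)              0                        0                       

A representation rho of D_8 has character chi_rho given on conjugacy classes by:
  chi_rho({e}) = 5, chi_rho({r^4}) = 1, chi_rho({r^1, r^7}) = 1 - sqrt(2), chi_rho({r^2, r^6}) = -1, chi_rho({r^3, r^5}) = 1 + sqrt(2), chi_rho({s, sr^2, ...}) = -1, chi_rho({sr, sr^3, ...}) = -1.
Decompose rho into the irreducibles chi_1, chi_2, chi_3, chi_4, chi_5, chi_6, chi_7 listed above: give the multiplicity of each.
Multiplicities: chi_1: 0, chi_2: 1, chi_3: 0, chi_4: 0, chi_5: 0, chi_6: 1, chi_7: 1.

Why: Use <chi_rho, chi> = (1/|G|) sum_C |C| * chi_rho(C) * conj(chi(C)) with |G| = 16 for each irreducible chi in the table:
  <chi_rho, chi_1> = (1/16)[1*(5)*conj(1) + 1*(1)*conj(1) + 2*(1 - sqrt(2))*conj(1) + 2*(-1)*conj(1) + 2*(1 + sqrt(2))*conj(1) + 4*(-1)*conj(1) + 4*(-1)*conj(1)]
      = (1/16)[(5) + (1) + (2 - 2*sqrt(2)) + (-2) + (2 + 2*sqrt(2)) + (-4) + (-4)] = 0/16 = 0
  <chi_rho, chi_2> = (1/16)[1*(5)*conj(1) + 1*(1)*conj(1) + 2*(1 - sqrt(2))*conj(1) + 2*(-1)*conj(1) + 2*(1 + sqrt(2))*conj(1) + 4*(-1)*conj(-1) + 4*(-1)*conj(-1)]
      = (1/16)[(5) + (1) + (2 - 2*sqrt(2)) + (-2) + (2 + 2*sqrt(2)) + (4) + (4)] = 16/16 = 1
  <chi_rho, chi_3> = (1/16)[1*(5)*conj(1) + 1*(1)*conj(1) + 2*(1 - sqrt(2))*conj(-1) + 2*(-1)*conj(1) + 2*(1 + sqrt(2))*conj(-1) + 4*(-1)*conj(1) + 4*(-1)*conj(-1)]
      = (1/16)[(5) + (1) + (-2 + 2*sqrt(2)) + (-2) + (-2*sqrt(2) - 2) + (-4) + (4)] = 0/16 = 0
  <chi_rho, chi_4> = (1/16)[1*(5)*conj(1) + 1*(1)*conj(1) + 2*(1 - sqrt(2))*conj(-1) + 2*(-1)*conj(1) + 2*(1 + sqrt(2))*conj(-1) + 4*(-1)*conj(-1) + 4*(-1)*conj(1)]
      = (1/16)[(5) + (1) + (-2 + 2*sqrt(2)) + (-2) + (-2*sqrt(2) - 2) + (4) + (-4)] = 0/16 = 0
  <chi_rho, chi_5> = (1/16)[1*(5)*conj(2) + 1*(1)*conj(-2) + 2*(1 - sqrt(2))*conj(sqrt(2)) + 2*(-1)*conj(0) + 2*(1 + sqrt(2))*conj(-sqrt(2)) + 4*(-1)*conj(0) + 4*(-1)*conj(0)]
      = (1/16)[(10) + (-2) + (-4 + 2*sqrt(2)) + (0) + (-4 - 2*sqrt(2)) + (0) + (0)] = 0/16 = 0
  <chi_rho, chi_6> = (1/16)[1*(5)*conj(2) + 1*(1)*conj(2) + 2*(1 - sqrt(2))*conj(0) + 2*(-1)*conj(-2) + 2*(1 + sqrt(2))*conj(0) + 4*(-1)*conj(0) + 4*(-1)*conj(0)]
      = (1/16)[(10) + (2) + (0) + (4) + (0) + (0) + (0)] = 16/16 = 1
  <chi_rho, chi_7> = (1/16)[1*(5)*conj(2) + 1*(1)*conj(-2) + 2*(1 - sqrt(2))*conj(-sqrt(2)) + 2*(-1)*conj(0) + 2*(1 + sqrt(2))*conj(sqrt(2)) + 4*(-1)*conj(0) + 4*(-1)*conj(0)]
      = (1/16)[(10) + (-2) + (4 - 2*sqrt(2)) + (0) + (2*sqrt(2) + 4) + (0) + (0)] = 16/16 = 1
Dimension check: dim(rho) = sum (mult * dim) = 0*1 + 1*1 + 0*1 + 0*1 + 0*2 + 1*2 + 1*2 = 5 = chi_rho(e) = 5.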